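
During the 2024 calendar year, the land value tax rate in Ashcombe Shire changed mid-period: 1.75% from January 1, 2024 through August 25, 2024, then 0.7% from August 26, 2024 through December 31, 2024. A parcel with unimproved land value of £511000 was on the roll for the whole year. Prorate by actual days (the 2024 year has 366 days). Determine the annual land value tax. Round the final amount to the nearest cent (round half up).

January 1 – August 25, 2024: 238 days at 1.75% → £511000 × 1.75% × 238/366 = £5815.0683
August 26 – December 31, 2024: 128 days at 0.7% → £511000 × 0.7% × 128/366 = £1250.9727
Total = £7066.0410

£7066.04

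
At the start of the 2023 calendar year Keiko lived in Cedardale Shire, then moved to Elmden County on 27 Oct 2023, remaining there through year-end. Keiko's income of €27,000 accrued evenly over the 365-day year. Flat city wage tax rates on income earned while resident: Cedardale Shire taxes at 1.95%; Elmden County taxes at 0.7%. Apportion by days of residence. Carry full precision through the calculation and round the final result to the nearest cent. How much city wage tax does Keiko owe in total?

€465.47

Cedardale Shire, 1 Jan – 26 Oct 2023: 299 days → €27,000 × 1.95% × 299/365 = €431.2973
Elmden County, 27 Oct – 31 Dec 2023: 66 days → €27,000 × 0.7% × 66/365 = €34.1753
Total = €465.4726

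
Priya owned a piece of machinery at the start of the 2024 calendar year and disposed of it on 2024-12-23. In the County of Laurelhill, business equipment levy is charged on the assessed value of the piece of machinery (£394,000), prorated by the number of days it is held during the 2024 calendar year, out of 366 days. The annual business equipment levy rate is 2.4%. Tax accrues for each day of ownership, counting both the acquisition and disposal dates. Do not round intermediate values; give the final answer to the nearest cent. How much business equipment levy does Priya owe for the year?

£9,249.31

Days held (2024-01-01 to 2024-12-23): 358 out of 366
Tax = £394,000 × 2.4% × 358/366 = £9,249.3115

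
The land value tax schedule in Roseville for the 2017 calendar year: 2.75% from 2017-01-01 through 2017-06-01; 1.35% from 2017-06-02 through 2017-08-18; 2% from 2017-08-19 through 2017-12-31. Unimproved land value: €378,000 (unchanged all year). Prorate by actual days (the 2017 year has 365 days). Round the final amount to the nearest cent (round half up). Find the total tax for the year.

€8,215.55

2017-01-01 to 2017-06-01: 152 days at 2.75% → €378,000 × 2.75% × 152/365 = €4,328.8767
2017-06-02 to 2017-08-18: 78 days at 1.35% → €378,000 × 1.35% × 78/365 = €1,090.5041
2017-08-19 to 2017-12-31: 135 days at 2% → €378,000 × 2% × 135/365 = €2,796.1644
Total = €8,215.5452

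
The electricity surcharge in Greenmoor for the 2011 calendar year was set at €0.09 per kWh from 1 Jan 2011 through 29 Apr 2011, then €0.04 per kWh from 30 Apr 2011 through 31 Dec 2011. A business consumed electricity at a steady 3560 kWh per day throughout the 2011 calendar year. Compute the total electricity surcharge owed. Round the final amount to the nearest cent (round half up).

1 Jan – 29 Apr 2011: 119 days × 3560 kWh/day = 423,640 kWh at €0.09/kWh → €38,127.60
30 Apr – 31 Dec 2011: 246 days × 3560 kWh/day = 875,760 kWh at €0.04/kWh → €35,030.40

€73,158.00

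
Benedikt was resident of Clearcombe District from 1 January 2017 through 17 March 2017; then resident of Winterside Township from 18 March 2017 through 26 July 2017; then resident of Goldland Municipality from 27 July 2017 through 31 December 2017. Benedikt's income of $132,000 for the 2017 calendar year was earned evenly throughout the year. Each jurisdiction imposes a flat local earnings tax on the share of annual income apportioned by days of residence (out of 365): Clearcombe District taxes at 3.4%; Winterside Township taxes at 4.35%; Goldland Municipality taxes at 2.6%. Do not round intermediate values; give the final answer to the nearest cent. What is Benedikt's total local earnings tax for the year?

Clearcombe District, 1 January – 17 March 2017: 76 days → $132,000 × 3.4% × 76/365 = $934.4877
Winterside Township, 18 March – 26 July 2017: 131 days → $132,000 × 4.35% × 131/365 = $2,060.8274
Goldland Municipality, 27 July – 31 December 2017: 158 days → $132,000 × 2.6% × 158/365 = $1,485.6329
Total = $4,480.9479

$4,480.95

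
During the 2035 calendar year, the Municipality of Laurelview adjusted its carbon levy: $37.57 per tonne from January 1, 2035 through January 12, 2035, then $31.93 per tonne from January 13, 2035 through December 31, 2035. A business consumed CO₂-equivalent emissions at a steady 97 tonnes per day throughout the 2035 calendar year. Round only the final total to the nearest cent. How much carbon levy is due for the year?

$1137046.61

January 1 – January 12, 2035: 12 days × 97 tonnes/day = 1,164 tonnes at $37.57/tonne → $43731.48
January 13 – December 31, 2035: 353 days × 97 tonnes/day = 34,241 tonnes at $31.93/tonne → $1093315.13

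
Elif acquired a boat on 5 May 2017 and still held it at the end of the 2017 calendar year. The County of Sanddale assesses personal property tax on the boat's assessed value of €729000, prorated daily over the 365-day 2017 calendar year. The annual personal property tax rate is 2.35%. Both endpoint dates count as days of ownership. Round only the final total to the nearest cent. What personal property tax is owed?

€11311.48

Days held (5 May – 31 December 2017): 241 out of 365
Tax = €729000 × 2.35% × 241/365 = €11311.4836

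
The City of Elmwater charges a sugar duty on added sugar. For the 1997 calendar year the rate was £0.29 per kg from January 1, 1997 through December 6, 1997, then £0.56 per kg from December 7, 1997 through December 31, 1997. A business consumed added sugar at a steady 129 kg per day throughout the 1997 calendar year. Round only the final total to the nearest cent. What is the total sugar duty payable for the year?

January 1 – December 6, 1997: 340 days × 129 kg/day = 43,860 kg at £0.29/kg → £12,719.40
December 7 – December 31, 1997: 25 days × 129 kg/day = 3,225 kg at £0.56/kg → £1,806.00

£14,525.40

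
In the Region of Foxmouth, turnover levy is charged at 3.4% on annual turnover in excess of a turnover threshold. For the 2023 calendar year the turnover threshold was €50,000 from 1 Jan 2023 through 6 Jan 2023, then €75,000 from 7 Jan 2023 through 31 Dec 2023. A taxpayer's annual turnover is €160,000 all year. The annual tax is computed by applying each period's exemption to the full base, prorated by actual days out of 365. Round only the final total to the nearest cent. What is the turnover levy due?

€2,903.97

1 Jan – 6 Jan 2023: 6 days, exemption €50,000 → (€160,000 − €50,000) × 3.4% × 6/365 = €61.4795
7 Jan – 31 Dec 2023: 359 days, exemption €75,000 → (€160,000 − €75,000) × 3.4% × 359/365 = €2,842.4932
Total = €2,903.9726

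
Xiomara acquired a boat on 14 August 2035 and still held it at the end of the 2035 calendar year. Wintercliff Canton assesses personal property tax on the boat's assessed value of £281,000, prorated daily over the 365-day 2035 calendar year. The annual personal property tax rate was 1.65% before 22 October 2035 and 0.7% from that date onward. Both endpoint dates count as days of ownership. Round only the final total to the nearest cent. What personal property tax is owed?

14 August – 21 October 2035: 69 days at 1.65% → £281,000 × 1.65% × 69/365 = £876.4890
22 October – 31 December 2035: 71 days at 0.7% → £281,000 × 0.7% × 71/365 = £382.6219
Total = £1,259.1110

£1,259.11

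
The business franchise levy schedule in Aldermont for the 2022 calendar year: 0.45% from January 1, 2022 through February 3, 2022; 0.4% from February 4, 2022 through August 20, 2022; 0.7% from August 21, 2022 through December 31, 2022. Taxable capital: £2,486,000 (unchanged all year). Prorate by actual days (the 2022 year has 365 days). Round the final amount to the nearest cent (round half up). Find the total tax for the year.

January 1 – February 3, 2022: 34 days at 0.45% → £2,486,000 × 0.45% × 34/365 = £1,042.0767
February 4 – August 20, 2022: 198 days at 0.4% → £2,486,000 × 0.4% × 198/365 = £5,394.2795
August 21 – December 31, 2022: 133 days at 0.7% → £2,486,000 × 0.7% × 133/365 = £6,341.0027
Total = £12,777.3589

£12,777.36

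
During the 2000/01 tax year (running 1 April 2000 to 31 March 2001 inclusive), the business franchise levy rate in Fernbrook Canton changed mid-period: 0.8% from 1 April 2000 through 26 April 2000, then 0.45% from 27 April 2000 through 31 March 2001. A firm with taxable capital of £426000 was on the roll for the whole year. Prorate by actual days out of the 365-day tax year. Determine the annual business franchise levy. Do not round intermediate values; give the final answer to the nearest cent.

1 April – 26 April 2000: 26 days at 0.8% → £426000 × 0.8% × 26/365 = £242.7616
27 April 2000 – 31 March 2001: 339 days at 0.45% → £426000 × 0.45% × 339/365 = £1780.4466
Total = £2023.2082

£2023.21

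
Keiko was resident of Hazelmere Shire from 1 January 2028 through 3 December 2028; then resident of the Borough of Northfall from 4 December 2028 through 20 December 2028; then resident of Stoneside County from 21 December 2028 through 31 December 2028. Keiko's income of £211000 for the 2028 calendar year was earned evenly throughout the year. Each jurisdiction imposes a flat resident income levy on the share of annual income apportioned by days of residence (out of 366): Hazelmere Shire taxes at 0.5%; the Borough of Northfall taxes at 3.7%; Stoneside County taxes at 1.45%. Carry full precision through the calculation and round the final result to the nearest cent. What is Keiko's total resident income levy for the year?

Hazelmere Shire, 1 January – 3 December 2028: 338 days → £211000 × 0.5% × 338/366 = £974.2896
The Borough of Northfall, 4 December – 20 December 2028: 17 days → £211000 × 3.7% × 17/366 = £362.6202
Stoneside County, 21 December – 31 December 2028: 11 days → £211000 × 1.45% × 11/366 = £91.9522
Total = £1428.8620

£1428.86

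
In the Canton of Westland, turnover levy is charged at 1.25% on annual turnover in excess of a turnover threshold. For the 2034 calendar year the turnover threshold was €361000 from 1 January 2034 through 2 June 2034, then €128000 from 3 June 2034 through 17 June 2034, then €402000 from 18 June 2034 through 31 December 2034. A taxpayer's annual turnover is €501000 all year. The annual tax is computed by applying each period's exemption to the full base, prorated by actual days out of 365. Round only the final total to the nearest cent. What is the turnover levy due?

1 January – 2 June 2034: 153 days, exemption €361000 → (€501000 − €361000) × 1.25% × 153/365 = €733.5616
3 June – 17 June 2034: 15 days, exemption €128000 → (€501000 − €128000) × 1.25% × 15/365 = €191.6096
18 June – 31 December 2034: 197 days, exemption €402000 → (€501000 − €402000) × 1.25% × 197/365 = €667.9110
Total = €1593.0822

€1593.08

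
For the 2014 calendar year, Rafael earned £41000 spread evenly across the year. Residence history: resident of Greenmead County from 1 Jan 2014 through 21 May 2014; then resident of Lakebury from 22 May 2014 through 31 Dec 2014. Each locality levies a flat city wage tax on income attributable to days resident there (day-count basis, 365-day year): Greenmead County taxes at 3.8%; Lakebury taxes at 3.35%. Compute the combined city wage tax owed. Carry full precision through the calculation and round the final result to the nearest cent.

£1444.77

Greenmead County, 1 Jan – 21 May 2014: 141 days → £41000 × 3.8% × 141/365 = £601.8575
Lakebury, 22 May – 31 Dec 2014: 224 days → £41000 × 3.35% × 224/365 = £842.9151
Total = £1444.7726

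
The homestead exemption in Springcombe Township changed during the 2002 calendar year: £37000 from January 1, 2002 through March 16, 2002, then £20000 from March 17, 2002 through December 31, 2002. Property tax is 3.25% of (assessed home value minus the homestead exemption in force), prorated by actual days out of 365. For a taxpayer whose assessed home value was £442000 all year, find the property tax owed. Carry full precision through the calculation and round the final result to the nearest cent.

January 1 – March 16, 2002: 75 days, exemption £37000 → (£442000 − £37000) × 3.25% × 75/365 = £2704.6233
March 17 – December 31, 2002: 290 days, exemption £20000 → (£442000 − £20000) × 3.25% × 290/365 = £10896.8493
Total = £13601.4726

£13601.47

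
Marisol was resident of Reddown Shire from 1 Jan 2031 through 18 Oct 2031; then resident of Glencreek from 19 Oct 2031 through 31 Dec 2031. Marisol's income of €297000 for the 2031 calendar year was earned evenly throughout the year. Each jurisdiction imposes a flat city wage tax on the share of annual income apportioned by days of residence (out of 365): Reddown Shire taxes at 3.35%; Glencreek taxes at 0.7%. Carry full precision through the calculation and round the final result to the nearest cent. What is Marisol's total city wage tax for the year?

Reddown Shire, 1 Jan – 18 Oct 2031: 291 days → €297000 × 3.35% × 291/365 = €7932.3411
Glencreek, 19 Oct – 31 Dec 2031: 74 days → €297000 × 0.7% × 74/365 = €421.4959
Total = €8353.8370

€8353.84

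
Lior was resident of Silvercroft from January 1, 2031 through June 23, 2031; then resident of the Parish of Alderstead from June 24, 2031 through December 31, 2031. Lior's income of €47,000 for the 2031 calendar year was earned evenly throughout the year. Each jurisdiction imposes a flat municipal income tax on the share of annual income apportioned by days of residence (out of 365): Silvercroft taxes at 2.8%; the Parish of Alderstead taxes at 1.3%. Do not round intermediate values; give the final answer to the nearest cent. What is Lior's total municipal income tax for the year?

€947.08

Silvercroft, January 1 – June 23, 2031: 174 days → €47,000 × 2.8% × 174/365 = €627.3534
The Parish of Alderstead, June 24 – December 31, 2031: 191 days → €47,000 × 1.3% × 191/365 = €319.7288
Total = €947.0822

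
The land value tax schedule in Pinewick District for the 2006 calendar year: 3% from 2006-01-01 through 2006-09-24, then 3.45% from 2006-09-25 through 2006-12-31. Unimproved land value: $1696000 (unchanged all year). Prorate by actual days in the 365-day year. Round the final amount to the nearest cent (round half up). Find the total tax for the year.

2006-01-01 to 2006-09-24: 267 days at 3% → $1696000 × 3% × 267/365 = $37219.0685
2006-09-25 to 2006-12-31: 98 days at 3.45% → $1696000 × 3.45% × 98/365 = $15710.0712
Total = $52929.1397

$52929.14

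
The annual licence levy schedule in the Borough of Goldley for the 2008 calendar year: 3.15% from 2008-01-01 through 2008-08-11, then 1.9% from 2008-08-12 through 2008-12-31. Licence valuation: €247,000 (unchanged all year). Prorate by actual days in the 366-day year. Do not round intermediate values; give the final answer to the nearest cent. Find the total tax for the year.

€6,582.62

2008-01-01 to 2008-08-11: 224 days at 3.15% → €247,000 × 3.15% × 224/366 = €4,761.8361
2008-08-12 to 2008-12-31: 142 days at 1.9% → €247,000 × 1.9% × 142/366 = €1,820.7814
Total = €6,582.6175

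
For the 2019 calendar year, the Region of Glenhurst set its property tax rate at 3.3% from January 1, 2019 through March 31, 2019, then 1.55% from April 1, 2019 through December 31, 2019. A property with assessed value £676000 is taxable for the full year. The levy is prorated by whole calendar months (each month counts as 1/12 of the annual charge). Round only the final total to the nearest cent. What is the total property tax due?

January 1 – March 31, 2019: 3 months at 3.3% → £676000 × 3.3% × 3/12 = £5577.0000
April 1 – December 31, 2019: 9 months at 1.55% → £676000 × 1.55% × 9/12 = £7858.5000
Total = £13435.5000

£13435.50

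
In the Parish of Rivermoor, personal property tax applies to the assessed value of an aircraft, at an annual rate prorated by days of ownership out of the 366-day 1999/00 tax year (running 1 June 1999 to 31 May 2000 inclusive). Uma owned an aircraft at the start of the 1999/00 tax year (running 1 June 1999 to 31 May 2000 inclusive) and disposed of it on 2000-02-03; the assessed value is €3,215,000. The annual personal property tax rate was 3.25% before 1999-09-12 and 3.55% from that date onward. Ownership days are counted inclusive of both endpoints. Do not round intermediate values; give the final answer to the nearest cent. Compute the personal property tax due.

€74,621.38

1999-06-01 to 1999-09-11: 103 days at 3.25% → €3,215,000 × 3.25% × 103/366 = €29,404.9522
1999-09-12 to 2000-02-03: 145 days at 3.55% → €3,215,000 × 3.55% × 145/366 = €45,216.4276
Total = €74,621.3798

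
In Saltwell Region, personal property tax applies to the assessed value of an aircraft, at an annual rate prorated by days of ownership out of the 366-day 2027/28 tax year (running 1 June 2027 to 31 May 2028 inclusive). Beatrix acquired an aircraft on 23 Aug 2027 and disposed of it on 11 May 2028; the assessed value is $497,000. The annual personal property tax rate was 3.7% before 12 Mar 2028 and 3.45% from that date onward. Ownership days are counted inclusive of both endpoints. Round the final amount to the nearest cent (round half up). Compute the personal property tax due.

$13,006.87

23 Aug 2027 – 11 Mar 2028: 202 days at 3.7% → $497,000 × 3.7% × 202/366 = $10,149.1202
12 Mar – 11 May 2028: 61 days at 3.45% → $497,000 × 3.45% × 61/366 = $2,857.7500
Total = $13,006.8702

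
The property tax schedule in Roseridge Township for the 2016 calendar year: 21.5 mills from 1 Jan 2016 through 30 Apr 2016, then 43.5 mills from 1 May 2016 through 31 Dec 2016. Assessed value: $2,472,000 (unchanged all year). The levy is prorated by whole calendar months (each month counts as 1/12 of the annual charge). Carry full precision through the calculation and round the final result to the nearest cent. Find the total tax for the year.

1 Jan – 30 Apr 2016: 4 months at 21.5 mills → $2,472,000 × 2.15% × 4/12 = $17,716.0000
1 May – 31 Dec 2016: 8 months at 43.5 mills → $2,472,000 × 4.35% × 8/12 = $71,688.0000
Total = $89,404.0000

$89,404.00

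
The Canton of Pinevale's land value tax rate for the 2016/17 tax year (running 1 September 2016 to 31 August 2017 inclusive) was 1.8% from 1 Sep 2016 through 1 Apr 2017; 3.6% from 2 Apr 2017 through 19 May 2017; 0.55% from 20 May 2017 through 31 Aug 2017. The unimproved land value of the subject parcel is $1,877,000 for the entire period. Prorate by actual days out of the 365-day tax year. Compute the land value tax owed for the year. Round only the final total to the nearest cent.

1 Sep 2016 – 1 Apr 2017: 213 days at 1.8% → $1,877,000 × 1.8% × 213/365 = $19,716.2137
2 Apr – 19 May 2017: 48 days at 3.6% → $1,877,000 × 3.6% × 48/365 = $8,886.1808
20 May – 31 Aug 2017: 104 days at 0.55% → $1,877,000 × 0.55% × 104/365 = $2,941.4904
Total = $31,543.8849

$31,543.88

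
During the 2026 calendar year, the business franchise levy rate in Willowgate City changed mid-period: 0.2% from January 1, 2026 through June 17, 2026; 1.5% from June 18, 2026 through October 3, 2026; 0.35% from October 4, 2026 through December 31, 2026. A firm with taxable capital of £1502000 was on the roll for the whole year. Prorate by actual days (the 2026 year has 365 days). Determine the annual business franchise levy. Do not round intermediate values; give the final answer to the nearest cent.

£9330.92

January 1 – June 17, 2026: 168 days at 0.2% → £1502000 × 0.2% × 168/365 = £1382.6630
June 18 – October 3, 2026: 108 days at 1.5% → £1502000 × 1.5% × 108/365 = £6666.4110
October 4 – December 31, 2026: 89 days at 0.35% → £1502000 × 0.35% × 89/365 = £1281.8438
Total = £9330.9178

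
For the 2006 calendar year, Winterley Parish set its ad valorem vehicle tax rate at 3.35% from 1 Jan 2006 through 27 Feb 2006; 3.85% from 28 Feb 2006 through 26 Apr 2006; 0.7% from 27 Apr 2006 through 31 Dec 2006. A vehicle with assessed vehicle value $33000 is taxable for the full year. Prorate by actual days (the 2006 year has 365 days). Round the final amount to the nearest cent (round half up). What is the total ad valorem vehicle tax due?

$535.14

1 Jan – 27 Feb 2006: 58 days at 3.35% → $33000 × 3.35% × 58/365 = $175.6685
28 Feb – 26 Apr 2006: 58 days at 3.85% → $33000 × 3.85% × 58/365 = $201.8877
27 Apr – 31 Dec 2006: 249 days at 0.7% → $33000 × 0.7% × 249/365 = $157.5863
Total = $535.1425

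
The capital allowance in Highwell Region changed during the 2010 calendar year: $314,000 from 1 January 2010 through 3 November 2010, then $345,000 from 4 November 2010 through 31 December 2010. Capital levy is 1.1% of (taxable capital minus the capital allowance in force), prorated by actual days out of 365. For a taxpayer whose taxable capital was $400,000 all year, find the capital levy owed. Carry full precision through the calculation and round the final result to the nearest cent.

1 January – 3 November 2010: 307 days, exemption $314,000 → ($400,000 − $314,000) × 1.1% × 307/365 = $795.6767
4 November – 31 December 2010: 58 days, exemption $345,000 → ($400,000 − $345,000) × 1.1% × 58/365 = $96.1370
Total = $891.8137

$891.81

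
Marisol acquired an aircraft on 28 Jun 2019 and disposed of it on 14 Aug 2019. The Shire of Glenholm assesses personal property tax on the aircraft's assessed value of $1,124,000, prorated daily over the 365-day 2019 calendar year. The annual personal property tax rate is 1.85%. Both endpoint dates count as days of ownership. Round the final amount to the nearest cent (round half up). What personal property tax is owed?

Days held (28 Jun – 14 Aug 2019): 48 out of 365
Tax = $1,124,000 × 1.85% × 48/365 = $2,734.5534

$2,734.55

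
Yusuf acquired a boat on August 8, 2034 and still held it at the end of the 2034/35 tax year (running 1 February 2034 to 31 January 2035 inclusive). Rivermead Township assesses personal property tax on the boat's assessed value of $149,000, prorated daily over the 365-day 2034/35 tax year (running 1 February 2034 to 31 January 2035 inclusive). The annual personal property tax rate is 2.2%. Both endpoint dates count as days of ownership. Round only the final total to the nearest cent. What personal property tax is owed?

Days held (August 8, 2034 – January 31, 2035): 177 out of 365
Tax = $149,000 × 2.2% × 177/365 = $1,589.6055

$1,589.61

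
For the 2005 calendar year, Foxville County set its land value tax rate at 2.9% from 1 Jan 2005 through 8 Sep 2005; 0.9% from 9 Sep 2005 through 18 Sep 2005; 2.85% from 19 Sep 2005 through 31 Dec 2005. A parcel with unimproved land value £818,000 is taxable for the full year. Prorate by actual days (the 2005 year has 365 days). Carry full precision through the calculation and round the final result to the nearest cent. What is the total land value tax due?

1 Jan – 8 Sep 2005: 251 days at 2.9% → £818,000 × 2.9% × 251/365 = £16,312.9370
9 Sep – 18 Sep 2005: 10 days at 0.9% → £818,000 × 0.9% × 10/365 = £201.6986
19 Sep – 31 Dec 2005: 104 days at 2.85% → £818,000 × 2.85% × 104/365 = £6,642.6082
Total = £23,157.2438

£23,157.24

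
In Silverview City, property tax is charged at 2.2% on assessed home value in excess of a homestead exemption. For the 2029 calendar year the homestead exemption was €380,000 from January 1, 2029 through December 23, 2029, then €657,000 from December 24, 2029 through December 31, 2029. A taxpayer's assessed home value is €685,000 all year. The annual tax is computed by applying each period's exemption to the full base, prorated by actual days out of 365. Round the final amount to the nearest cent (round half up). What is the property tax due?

January 1 – December 23, 2029: 357 days, exemption €380,000 → (€685,000 − €380,000) × 2.2% × 357/365 = €6,562.9315
December 24 – December 31, 2029: 8 days, exemption €657,000 → (€685,000 − €657,000) × 2.2% × 8/365 = €13.5014
Total = €6,576.4329

€6,576.43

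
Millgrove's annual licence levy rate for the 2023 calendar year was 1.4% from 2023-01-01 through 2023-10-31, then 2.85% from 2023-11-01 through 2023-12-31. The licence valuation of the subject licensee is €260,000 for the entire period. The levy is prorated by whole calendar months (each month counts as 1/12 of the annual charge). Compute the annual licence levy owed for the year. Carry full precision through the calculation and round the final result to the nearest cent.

2023-01-01 to 2023-10-31: 10 months at 1.4% → €260,000 × 1.4% × 10/12 = €3,033.3333
2023-11-01 to 2023-12-31: 2 months at 2.85% → €260,000 × 2.85% × 2/12 = €1,235.0000
Total = €4,268.3333

€4,268.33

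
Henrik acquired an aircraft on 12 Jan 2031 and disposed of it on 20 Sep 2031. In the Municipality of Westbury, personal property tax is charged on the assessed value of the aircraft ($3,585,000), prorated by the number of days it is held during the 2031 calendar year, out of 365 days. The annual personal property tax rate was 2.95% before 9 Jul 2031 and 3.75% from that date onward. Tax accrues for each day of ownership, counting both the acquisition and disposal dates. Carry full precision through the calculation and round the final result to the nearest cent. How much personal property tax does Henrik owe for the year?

$78,830.71

12 Jan – 8 Jul 2031: 178 days at 2.95% → $3,585,000 × 2.95% × 178/365 = $51,574.8904
9 Jul – 20 Sep 2031: 74 days at 3.75% → $3,585,000 × 3.75% × 74/365 = $27,255.8219
Total = $78,830.7123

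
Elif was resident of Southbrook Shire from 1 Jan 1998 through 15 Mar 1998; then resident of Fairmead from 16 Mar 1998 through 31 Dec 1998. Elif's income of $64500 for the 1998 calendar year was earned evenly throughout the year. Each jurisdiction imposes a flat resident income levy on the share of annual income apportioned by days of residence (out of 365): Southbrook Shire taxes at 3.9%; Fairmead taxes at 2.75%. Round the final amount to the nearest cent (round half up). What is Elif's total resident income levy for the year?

$1924.13

Southbrook Shire, 1 Jan – 15 Mar 1998: 74 days → $64500 × 3.9% × 74/365 = $509.9918
Fairmead, 16 Mar – 31 Dec 1998: 291 days → $64500 × 2.75% × 291/365 = $1414.1404
Total = $1924.1322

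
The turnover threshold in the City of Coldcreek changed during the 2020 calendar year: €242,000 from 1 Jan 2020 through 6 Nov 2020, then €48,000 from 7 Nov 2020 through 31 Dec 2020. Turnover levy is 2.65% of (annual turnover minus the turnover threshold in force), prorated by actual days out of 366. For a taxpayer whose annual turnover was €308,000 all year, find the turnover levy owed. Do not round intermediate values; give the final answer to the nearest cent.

1 Jan – 6 Nov 2020: 311 days, exemption €242,000 → (€308,000 − €242,000) × 2.65% × 311/366 = €1,486.1721
7 Nov – 31 Dec 2020: 55 days, exemption €48,000 → (€308,000 − €48,000) × 2.65% × 55/366 = €1,035.3825
Total = €2,521.5546

€2,521.55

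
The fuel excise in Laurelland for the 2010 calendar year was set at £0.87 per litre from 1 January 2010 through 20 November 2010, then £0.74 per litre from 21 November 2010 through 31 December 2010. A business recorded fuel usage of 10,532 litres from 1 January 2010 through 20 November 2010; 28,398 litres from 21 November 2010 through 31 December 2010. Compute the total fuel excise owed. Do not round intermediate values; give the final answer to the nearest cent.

£30,177.36

1 January – 20 November 2010: 10,532 litres at £0.87/litre → £9,162.84
21 November – 31 December 2010: 28,398 litres at £0.74/litre → £21,014.52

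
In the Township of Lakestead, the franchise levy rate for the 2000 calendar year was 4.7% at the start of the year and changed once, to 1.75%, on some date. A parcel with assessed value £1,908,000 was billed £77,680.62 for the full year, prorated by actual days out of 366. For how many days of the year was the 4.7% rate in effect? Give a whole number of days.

288 days

Let d = days at the first rate; then 366 − d days at the second rate.
£1,908,000 × [4.7%·d + 1.75%·(366−d)] / 366 = £77,680.62
Solving gives d = 288, so the new rate took effect on 15 October 2000.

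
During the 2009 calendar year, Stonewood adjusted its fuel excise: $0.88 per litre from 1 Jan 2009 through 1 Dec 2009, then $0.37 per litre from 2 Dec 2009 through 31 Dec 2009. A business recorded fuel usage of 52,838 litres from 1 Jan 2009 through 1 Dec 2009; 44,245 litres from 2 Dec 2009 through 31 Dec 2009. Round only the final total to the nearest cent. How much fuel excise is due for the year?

1 Jan – 1 Dec 2009: 52,838 litres at $0.88/litre → $46497.44
2 Dec – 31 Dec 2009: 44,245 litres at $0.37/litre → $16370.65

$62868.09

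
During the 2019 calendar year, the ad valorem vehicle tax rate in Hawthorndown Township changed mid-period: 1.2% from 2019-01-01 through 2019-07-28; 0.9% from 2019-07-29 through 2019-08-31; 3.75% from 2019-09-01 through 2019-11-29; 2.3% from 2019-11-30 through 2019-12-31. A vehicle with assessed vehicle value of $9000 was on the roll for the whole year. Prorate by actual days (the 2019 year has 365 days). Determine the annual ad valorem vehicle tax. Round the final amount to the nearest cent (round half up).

2019-01-01 to 2019-07-28: 209 days at 1.2% → $9000 × 1.2% × 209/365 = $61.8411
2019-07-29 to 2019-08-31: 34 days at 0.9% → $9000 × 0.9% × 34/365 = $7.5452
2019-09-01 to 2019-11-29: 90 days at 3.75% → $9000 × 3.75% × 90/365 = $83.2192
2019-11-30 to 2019-12-31: 32 days at 2.3% → $9000 × 2.3% × 32/365 = $18.1479
Total = $170.7534

$170.75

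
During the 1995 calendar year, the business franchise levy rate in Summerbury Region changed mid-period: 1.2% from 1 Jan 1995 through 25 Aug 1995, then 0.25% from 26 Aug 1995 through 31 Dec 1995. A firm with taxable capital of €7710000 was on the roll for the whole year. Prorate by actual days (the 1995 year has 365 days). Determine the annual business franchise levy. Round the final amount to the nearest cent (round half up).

1 Jan – 25 Aug 1995: 237 days at 1.2% → €7710000 × 1.2% × 237/365 = €60074.6301
26 Aug – 31 Dec 1995: 128 days at 0.25% → €7710000 × 0.25% × 128/365 = €6759.4521
Total = €66834.0822

€66834.08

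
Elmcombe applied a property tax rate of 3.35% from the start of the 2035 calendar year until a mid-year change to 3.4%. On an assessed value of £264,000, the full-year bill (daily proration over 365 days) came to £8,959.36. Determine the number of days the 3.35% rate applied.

Let d = days at the first rate; then 365 − d days at the second rate.
£264,000 × [3.35%·d + 3.4%·(365−d)] / 365 = £8,959.36
Solving gives d = 46, so the new rate took effect on February 16, 2035.

46 days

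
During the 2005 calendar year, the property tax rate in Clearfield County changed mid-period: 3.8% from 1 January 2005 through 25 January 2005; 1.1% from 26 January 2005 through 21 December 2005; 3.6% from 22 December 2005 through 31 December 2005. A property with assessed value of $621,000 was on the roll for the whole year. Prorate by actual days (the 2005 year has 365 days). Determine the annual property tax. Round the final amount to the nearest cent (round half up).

$8,404.77

1 January – 25 January 2005: 25 days at 3.8% → $621,000 × 3.8% × 25/365 = $1,616.3014
26 January – 21 December 2005: 330 days at 1.1% → $621,000 × 1.1% × 330/365 = $6,175.9726
22 December – 31 December 2005: 10 days at 3.6% → $621,000 × 3.6% × 10/365 = $612.4932
Total = $8,404.7671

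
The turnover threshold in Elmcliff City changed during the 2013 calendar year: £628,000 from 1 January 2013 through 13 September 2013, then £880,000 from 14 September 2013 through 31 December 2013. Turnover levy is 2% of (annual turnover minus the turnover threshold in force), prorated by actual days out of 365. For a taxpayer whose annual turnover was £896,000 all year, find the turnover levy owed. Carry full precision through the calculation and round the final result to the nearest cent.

1 January – 13 September 2013: 256 days, exemption £628,000 → (£896,000 − £628,000) × 2% × 256/365 = £3,759.3425
14 September – 31 December 2013: 109 days, exemption £880,000 → (£896,000 − £880,000) × 2% × 109/365 = £95.5616
Total = £3,854.9041

£3,854.90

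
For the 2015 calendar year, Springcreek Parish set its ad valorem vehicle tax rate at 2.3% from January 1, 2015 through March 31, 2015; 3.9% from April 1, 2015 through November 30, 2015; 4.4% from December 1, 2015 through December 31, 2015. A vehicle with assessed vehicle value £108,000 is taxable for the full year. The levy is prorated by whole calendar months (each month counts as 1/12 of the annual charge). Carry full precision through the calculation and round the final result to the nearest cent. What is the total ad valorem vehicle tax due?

£3,825.00

January 1 – March 31, 2015: 3 months at 2.3% → £108,000 × 2.3% × 3/12 = £621.0000
April 1 – November 30, 2015: 8 months at 3.9% → £108,000 × 3.9% × 8/12 = £2,808.0000
December 1 – December 31, 2015: 1 month at 4.4% → £108,000 × 4.4% × 1/12 = £396.0000
Total = £3,825.0000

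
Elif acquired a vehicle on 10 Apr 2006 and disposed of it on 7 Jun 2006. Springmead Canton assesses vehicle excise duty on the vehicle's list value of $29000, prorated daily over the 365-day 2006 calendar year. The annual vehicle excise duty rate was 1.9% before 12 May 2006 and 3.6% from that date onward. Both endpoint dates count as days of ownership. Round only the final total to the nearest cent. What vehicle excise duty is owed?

$125.53

10 Apr – 11 May 2006: 32 days at 1.9% → $29000 × 1.9% × 32/365 = $48.3068
12 May – 7 Jun 2006: 27 days at 3.6% → $29000 × 3.6% × 27/365 = $77.2274
Total = $125.5342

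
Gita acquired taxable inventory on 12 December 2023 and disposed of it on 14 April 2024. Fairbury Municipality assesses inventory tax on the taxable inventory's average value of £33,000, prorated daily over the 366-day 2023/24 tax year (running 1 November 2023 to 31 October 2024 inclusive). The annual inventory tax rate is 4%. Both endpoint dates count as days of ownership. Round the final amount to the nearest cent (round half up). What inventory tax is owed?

£450.82

Days held (12 December 2023 – 14 April 2024): 125 out of 366
Tax = £33,000 × 4% × 125/366 = £450.8197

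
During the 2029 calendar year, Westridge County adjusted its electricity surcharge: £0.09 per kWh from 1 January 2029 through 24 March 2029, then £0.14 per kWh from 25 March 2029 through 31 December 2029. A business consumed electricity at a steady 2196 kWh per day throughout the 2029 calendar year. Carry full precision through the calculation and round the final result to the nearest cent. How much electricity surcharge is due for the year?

£103,102.20

1 January – 24 March 2029: 83 days × 2196 kWh/day = 182,268 kWh at £0.09/kWh → £16,404.12
25 March – 31 December 2029: 282 days × 2196 kWh/day = 619,272 kWh at £0.14/kWh → £86,698.08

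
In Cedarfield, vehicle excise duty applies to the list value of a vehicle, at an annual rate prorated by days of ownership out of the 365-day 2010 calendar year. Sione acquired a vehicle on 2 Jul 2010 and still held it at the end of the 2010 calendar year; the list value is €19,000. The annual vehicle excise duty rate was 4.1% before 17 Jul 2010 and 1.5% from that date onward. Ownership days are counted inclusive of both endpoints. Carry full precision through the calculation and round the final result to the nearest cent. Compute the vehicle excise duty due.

2 Jul – 16 Jul 2010: 15 days at 4.1% → €19,000 × 4.1% × 15/365 = €32.0137
17 Jul – 31 Dec 2010: 168 days at 1.5% → €19,000 × 1.5% × 168/365 = €131.1781
Total = €163.1918

€163.19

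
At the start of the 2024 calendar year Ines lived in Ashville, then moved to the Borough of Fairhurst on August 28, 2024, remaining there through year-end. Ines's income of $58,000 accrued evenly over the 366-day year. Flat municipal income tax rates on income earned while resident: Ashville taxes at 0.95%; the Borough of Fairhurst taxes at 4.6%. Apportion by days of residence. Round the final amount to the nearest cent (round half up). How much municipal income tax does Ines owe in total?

Ashville, January 1 – August 27, 2024: 240 days → $58,000 × 0.95% × 240/366 = $361.3115
The Borough of Fairhurst, August 28 – December 31, 2024: 126 days → $58,000 × 4.6% × 126/366 = $918.4918
Total = $1,279.8033

$1,279.80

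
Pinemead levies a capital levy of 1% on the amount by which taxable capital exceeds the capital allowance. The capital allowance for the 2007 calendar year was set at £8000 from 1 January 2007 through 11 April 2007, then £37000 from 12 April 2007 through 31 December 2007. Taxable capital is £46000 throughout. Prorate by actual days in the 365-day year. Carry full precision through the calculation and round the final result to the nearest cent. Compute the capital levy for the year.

1 January – 11 April 2007: 101 days, exemption £8000 → (£46000 − £8000) × 1% × 101/365 = £105.1507
12 April – 31 December 2007: 264 days, exemption £37000 → (£46000 − £37000) × 1% × 264/365 = £65.0959
Total = £170.2466

£170.25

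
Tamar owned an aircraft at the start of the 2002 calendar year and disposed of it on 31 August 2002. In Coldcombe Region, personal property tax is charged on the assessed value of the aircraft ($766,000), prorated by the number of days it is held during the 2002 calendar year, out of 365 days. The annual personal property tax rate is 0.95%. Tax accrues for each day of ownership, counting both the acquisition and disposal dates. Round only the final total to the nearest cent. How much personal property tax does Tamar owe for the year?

$4,844.69

Days held (1 January – 31 August 2002): 243 out of 365
Tax = $766,000 × 0.95% × 243/365 = $4,844.6877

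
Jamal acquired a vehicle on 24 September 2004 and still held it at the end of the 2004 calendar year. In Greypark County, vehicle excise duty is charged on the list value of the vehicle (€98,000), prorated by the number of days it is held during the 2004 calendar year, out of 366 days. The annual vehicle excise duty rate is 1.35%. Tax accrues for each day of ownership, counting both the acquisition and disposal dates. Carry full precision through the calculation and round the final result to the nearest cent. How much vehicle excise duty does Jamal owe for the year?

€357.86

Days held (24 September – 31 December 2004): 99 out of 366
Tax = €98,000 × 1.35% × 99/366 = €357.8607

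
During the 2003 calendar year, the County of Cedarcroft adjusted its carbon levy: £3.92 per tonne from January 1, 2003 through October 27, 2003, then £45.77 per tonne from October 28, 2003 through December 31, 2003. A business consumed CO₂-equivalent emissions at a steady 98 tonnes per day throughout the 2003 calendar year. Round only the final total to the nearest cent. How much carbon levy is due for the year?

January 1 – October 27, 2003: 300 days × 98 tonnes/day = 29,400 tonnes at £3.92/tonne → £115248.00
October 28 – December 31, 2003: 65 days × 98 tonnes/day = 6,370 tonnes at £45.77/tonne → £291554.90

£406802.90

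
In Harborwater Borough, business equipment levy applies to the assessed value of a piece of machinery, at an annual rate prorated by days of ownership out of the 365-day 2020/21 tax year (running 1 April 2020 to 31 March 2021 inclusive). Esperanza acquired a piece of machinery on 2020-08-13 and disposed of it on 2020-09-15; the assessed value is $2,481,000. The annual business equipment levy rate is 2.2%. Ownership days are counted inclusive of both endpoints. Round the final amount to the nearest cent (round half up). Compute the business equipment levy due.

Days held (2020-08-13 to 2020-09-15): 34 out of 365
Tax = $2,481,000 × 2.2% × 34/365 = $5,084.3507

$5,084.35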